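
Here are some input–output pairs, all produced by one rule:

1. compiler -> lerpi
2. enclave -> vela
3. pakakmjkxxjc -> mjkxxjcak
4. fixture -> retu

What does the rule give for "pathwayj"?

In each case the input is transformed by: delete the first 3 characters, then move the first 2 characters to the end (rotate left by 2).
Applying that to "pathwayj" gives "ayjhw".

ayjhw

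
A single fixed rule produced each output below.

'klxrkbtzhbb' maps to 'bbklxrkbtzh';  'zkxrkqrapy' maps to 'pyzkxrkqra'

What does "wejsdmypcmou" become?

ouwejsdmypcm

Rule — move the last 2 characters to the front (rotate right by 2).
For "wejsdmypcmou" the result is "ouwejsdmypcm".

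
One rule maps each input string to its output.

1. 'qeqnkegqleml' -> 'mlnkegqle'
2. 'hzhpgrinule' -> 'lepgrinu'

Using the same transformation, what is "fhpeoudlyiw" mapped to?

iweoudly

Rule — delete the first 3 characters, then move the last 2 characters to the front (rotate right by 2).
Working it through for "fhpeoudlyiw": intermediate "eoudlyiw", final "iweoudly".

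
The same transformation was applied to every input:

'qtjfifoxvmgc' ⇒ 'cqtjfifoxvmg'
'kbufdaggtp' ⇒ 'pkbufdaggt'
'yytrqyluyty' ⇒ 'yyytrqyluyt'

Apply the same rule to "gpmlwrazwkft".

What's happening: move the last character to the front.
"gpmlwrazwkft" → "tgpmlwrazwkf".

tgpmlwrazwkf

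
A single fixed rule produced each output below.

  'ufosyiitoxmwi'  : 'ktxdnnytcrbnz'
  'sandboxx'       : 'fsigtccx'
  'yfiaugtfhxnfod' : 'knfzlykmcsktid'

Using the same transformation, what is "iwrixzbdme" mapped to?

bwncegirjn

In each case the input is transformed by: move the first character to the end, then shift every letter 5 places forward in the alphabet (wrapping around).
Working it through for "iwrixzbdme": intermediate "wrixzbdmei", final "bwncegirjn".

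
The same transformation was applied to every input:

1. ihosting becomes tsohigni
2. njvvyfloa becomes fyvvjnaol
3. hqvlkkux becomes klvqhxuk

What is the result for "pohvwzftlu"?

fzwvhopult

The rule is to move the last 3 characters to the front (rotate right by 3), then reverse the string.
For "pohvwzftlu", step one produces "tlupohvwzf"; step two turns that into "fzwvhopult".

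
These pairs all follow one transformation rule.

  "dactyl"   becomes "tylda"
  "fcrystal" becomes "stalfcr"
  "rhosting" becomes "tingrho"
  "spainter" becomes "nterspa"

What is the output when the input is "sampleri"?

What's happening: swap the front and back halves of the string, then delete the last character.
For "sampleri", step one produces "lerisamp"; step two turns that into "lerisam".

lerisam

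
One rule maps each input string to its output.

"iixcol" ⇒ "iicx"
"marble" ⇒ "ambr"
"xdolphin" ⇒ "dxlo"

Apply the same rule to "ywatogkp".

The rule is to swap each adjacent pair of characters (1↔2, 3↔4, ...), then keep only the first 4 characters.
So "ywatogkp" becomes "wyta".

wyta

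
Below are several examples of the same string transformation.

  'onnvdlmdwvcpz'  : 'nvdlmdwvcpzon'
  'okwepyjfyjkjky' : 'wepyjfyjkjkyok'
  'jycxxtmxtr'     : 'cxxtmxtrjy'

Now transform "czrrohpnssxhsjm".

rrohpnssxhsjmcz

The transformation: move the first 2 characters to the end (rotate left by 2).
Applying that to "czrrohpnssxhsjm" gives "rrohpnssxhsjmcz".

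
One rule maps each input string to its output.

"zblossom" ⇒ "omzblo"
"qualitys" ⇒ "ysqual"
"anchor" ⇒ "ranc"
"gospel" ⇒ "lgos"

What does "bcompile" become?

Looking at the pairs, the operation is to swap the front and back halves of the string, then delete the first 2 characters.
Working it through for "bcompile": intermediate "pilebcom", final "lebcom".

lebcom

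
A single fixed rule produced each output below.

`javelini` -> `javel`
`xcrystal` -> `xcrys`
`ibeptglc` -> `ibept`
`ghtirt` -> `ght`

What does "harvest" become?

The pattern: delete the last 3 characters.
"harvest" → "harv".

harv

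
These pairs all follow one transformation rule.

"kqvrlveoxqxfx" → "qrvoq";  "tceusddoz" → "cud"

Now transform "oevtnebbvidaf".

In each case the input is transformed by: delete the last 3 characters, then keep every other character starting from the second (positions 2nd, 4th, 6th, ...).
For "oevtnebbvidaf", step one produces "oevtnebbvi"; step two turns that into "etebi".

etebi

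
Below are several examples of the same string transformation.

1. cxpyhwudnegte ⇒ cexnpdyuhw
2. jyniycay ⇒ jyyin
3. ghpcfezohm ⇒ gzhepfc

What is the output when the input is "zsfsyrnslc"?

The rule is to delete the last 3 characters, then take characters alternately from the front and the back (1st, last, 2nd, 2nd-last, ...).
Starting from "zsfsyrnslc": after the first operation, "zsfsyrn"; after the second, "znsrfys".

znsrfys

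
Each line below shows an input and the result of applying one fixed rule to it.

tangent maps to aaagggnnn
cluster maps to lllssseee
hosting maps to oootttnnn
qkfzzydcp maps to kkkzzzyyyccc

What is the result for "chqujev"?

Looking at the pairs, the operation is to keep every other character starting from the second (positions 2nd, 4th, 6th, ...), then repeat every character 3 times.
Applying both steps to "chqujev": "hue", then "hhhuuueee".
(Check on "hosting": → "otn" → "oootttnnn" ✓)

hhhuuueee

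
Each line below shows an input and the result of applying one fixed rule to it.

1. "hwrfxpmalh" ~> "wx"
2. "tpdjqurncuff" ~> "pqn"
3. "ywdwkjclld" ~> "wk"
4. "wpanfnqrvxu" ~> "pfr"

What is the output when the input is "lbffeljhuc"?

be

Each output is the input with this applied: delete the last 3 characters, then keep one character in every 3, starting at position 2 (positions 2nd, 5th, 8th, ...).
Applying that to "lbffeljhuc" gives "be".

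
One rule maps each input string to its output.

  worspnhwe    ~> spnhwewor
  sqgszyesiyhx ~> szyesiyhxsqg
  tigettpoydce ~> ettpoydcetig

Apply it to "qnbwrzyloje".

wrzylojeqnb

What's happening: move the first 3 characters to the end (rotate left by 3).
Doing the same to "qnbwrzyloje": "wrzylojeqnb".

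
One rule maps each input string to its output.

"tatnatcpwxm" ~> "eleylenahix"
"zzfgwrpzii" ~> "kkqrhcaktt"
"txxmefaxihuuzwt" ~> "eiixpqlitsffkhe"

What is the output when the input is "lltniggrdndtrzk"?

Looking at the pairs, the operation is to shift every letter 11 places forward in the alphabet (wrapping around).
On "lltniggrdndtrzk" that produces "wweytrrcoyoeckv".

wweytrrcoyoeckv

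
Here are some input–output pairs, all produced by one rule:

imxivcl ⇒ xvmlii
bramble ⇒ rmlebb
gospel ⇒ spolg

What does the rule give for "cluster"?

The transformation: sort the characters into reverse alphabetical order, then delete the last character.
On "cluster": the first step gives "utsrlec", and the second then gives "utsrle".

utsrle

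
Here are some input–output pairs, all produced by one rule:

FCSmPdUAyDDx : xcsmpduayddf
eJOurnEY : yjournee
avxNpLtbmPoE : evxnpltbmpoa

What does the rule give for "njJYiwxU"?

ujjyiwxn

The transformation: swap the first and last characters, then convert every letter to lowercase.
So "njJYiwxU" becomes "ujjyiwxn".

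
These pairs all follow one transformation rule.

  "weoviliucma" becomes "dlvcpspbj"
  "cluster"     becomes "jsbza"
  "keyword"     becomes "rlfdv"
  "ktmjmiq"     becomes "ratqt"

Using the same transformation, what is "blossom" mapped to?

The pattern: delete the last 2 characters, then shift every letter 7 places forward in the alphabet (wrapping around).
For "blossom", step one produces "bloss"; step two turns that into "isvzz".

isvzz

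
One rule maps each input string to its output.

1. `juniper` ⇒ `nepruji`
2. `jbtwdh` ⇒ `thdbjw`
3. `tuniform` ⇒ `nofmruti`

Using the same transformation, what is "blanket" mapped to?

aektlbn

Looking at the pairs, the operation is to swap each adjacent pair of characters (1↔2, 3↔4, ...), then move the first 3 characters to the end (rotate left by 3).
Working it through for "blanket": intermediate "lbnaekt", final "aektlbn".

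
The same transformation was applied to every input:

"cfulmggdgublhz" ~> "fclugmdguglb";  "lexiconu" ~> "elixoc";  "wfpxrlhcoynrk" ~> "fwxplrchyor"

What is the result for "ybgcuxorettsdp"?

Each output is the input with this applied: swap each adjacent pair of characters (1↔2, 3↔4, ...), then delete the last 2 characters.
On "ybgcuxorettsdp": the first step gives "bycgxurotestpd", and the second then gives "bycgxurotest".

bycgxurotest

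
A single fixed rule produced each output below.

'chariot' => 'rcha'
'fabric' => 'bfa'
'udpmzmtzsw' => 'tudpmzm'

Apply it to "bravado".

What's happening: delete the last 3 characters, then move the last character to the front.
On "bravado" that produces "vbra".
(Check on "udpmzmtzsw": → "udpmzmt" → "tudpmzm" ✓)

vbra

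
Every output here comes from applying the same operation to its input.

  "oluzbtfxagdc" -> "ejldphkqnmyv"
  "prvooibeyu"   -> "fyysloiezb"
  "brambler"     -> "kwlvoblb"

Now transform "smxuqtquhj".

headaertcw

Looking at the pairs, the operation is to move the first 2 characters to the end (rotate left by 2), then shift every letter 10 places forward in the alphabet (wrapping around).
Applying both steps to "smxuqtquhj": "xuqtquhjsm", then "headaertcw".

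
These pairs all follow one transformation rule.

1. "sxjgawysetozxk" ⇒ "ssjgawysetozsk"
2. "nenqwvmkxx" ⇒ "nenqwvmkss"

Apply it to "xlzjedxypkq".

slzjedsypkq

The rule is to replace every "x" with "s".
Applying that to "xlzjedxypkq" gives "slzjedsypkq".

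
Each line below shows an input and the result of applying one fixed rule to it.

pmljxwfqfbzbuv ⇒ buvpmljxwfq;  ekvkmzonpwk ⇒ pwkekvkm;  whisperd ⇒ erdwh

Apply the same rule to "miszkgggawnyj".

nyjmiszkgg

In each case the input is transformed by: move the last 3 characters to the front (rotate right by 3), then delete the last 3 characters.
Applying both steps to "miszkgggawnyj": "nyjmiszkgggaw", then "nyjmiszkgg".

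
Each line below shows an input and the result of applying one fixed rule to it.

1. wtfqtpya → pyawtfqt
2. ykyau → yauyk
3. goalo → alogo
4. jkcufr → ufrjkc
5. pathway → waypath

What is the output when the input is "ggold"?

oldgg

Rule — move the last 3 characters to the front (rotate right by 3).
For "ggold" the result is "oldgg".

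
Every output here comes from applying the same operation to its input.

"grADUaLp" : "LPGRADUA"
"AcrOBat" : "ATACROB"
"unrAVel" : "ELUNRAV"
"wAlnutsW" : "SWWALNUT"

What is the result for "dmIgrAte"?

TEDMIGRA

Each output is the input with this applied: move the last 2 characters to the front (rotate right by 2), then convert every letter to uppercase.
Starting from "dmIgrAte": after the first operation, "tedmIgrA"; after the second, "TEDMIGRA".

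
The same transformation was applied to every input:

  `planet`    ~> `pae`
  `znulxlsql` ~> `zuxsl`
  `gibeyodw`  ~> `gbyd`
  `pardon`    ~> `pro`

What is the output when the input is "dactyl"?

Rule — keep every other character starting from the first (positions 1st, 3rd, 5th, ...).
So "dactyl" becomes "dcy".

dcy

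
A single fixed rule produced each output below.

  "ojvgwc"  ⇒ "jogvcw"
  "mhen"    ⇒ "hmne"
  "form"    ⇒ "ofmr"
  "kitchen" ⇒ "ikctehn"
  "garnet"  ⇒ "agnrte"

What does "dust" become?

udts

The rule is to swap each adjacent pair of characters (1↔2, 3↔4, ...).
For "dust" the result is "udts".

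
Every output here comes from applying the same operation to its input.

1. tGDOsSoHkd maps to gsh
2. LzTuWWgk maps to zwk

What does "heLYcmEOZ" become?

Each output is the input with this applied: keep one character in every 3, starting at position 2 (positions 2nd, 5th, 8th, ...), then convert every letter to lowercase.
Starting from "heLYcmEOZ": after the first operation, "ecO"; after the second, "eco".
(Check on "tGDOsSoHkd": → "GsH" → "gsh" ✓)

eco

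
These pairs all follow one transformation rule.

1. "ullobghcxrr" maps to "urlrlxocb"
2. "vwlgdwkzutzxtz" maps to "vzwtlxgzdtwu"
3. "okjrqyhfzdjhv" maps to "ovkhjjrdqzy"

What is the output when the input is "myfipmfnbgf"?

mfygfbinp

Looking at the pairs, the operation is to take characters alternately from the front and the back (1st, last, 2nd, 2nd-last, ...), then delete the last 2 characters.
Applying that to "myfipmfnbgf" gives "mfygfbinp".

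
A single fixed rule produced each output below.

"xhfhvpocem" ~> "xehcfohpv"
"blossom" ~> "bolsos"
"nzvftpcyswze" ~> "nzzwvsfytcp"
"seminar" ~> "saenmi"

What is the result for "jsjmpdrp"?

jrsdjpm

The transformation: delete the last character, then take characters alternately from the front and the back (1st, last, 2nd, 2nd-last, ...).
Applying both steps to "jsjmpdrp": "jsjmpdr", then "jrsdjpm".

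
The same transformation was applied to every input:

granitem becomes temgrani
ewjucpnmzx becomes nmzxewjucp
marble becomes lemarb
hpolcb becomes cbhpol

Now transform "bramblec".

lecbramb

The pattern: swap the front and back halves of the string, then move the first character to the end.
Working it through for "bramblec": intermediate "blecbram", final "lecbramb".
(Check on "hpolcb": → "lcbhpo" → "cbhpol" ✓)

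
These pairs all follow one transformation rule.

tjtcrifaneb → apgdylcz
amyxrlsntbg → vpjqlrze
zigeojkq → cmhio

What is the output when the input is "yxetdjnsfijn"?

The rule is to shift every letter 2 places backward in the alphabet (wrapping around), then delete the first 3 characters.
"yxetdjnsfijn" → "wvcrbhlqdghl" → "rbhlqdghl".

rbhlqdghl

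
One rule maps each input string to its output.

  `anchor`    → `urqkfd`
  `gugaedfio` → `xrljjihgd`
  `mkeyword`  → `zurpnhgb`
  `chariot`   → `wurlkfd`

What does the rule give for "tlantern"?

In each case the input is transformed by: shift every letter 3 places forward in the alphabet (wrapping around), then sort the characters into reverse alphabetical order.
"tlantern" → "wodqwhuq" → "wwuqqohd".

wwuqqohd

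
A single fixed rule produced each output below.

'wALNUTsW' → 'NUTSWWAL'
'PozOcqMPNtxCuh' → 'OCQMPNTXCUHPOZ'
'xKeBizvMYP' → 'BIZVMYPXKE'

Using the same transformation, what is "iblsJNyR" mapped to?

Each output is the input with this applied: move the first 3 characters to the end (rotate left by 3), then convert every letter to uppercase.
Starting from "iblsJNyR": after the first operation, "sJNyRibl"; after the second, "SJNYRIBL".

SJNYRIBL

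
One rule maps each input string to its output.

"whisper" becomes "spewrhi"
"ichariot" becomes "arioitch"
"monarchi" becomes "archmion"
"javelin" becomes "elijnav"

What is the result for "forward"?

warfdor

The rule is to swap the first and last characters, then move the first 3 characters to the end (rotate left by 3).
On "forward": the first step gives "dorwarf", and the second then gives "warfdor".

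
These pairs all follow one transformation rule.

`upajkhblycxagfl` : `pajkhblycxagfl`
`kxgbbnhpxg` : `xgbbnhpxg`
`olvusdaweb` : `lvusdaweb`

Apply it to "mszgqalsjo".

In each case the input is transformed by: delete the first character.
So "mszgqalsjo" becomes "szgqalsjo".

szgqalsjo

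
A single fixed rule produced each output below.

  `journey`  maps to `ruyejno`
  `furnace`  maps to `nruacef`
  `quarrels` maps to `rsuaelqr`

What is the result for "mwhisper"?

Each output is the input with this applied: sort the characters into alphabetical order, then move the last 3 characters to the front (rotate right by 3).
Starting from "mwhisper": after the first operation, "ehimprsw"; after the second, "rswehimp".

rswehimp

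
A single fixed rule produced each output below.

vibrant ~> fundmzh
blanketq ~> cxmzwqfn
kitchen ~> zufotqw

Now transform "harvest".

fmdhqet

Rule — shift every letter 12 places forward in the alphabet (wrapping around), then swap the first and last characters.
For "harvest" the result is "fmdhqet".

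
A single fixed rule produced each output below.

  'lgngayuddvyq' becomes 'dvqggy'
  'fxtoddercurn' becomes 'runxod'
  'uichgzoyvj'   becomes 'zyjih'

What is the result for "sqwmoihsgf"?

isfqm

Looking at the pairs, the operation is to keep every other character starting from the second (positions 2nd, 4th, 6th, ...), then move the last 3 characters to the front (rotate right by 3).
For "sqwmoihsgf" the result is "isfqm".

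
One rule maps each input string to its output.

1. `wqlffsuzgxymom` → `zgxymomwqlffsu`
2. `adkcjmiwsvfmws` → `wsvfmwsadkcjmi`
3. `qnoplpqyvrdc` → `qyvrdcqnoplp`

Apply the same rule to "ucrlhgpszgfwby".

szgfwbyucrlhgp

Looking at the pairs, the operation is to swap the front and back halves of the string.
Applying that to "ucrlhgpszgfwby" gives "szgfwbyucrlhgp".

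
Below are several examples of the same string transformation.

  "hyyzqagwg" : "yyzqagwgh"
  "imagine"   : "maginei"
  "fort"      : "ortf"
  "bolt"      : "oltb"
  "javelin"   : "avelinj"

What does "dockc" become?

ockcd

Looking at the pairs, the operation is to move the first character to the end.
For "dockc" the result is "ockcd".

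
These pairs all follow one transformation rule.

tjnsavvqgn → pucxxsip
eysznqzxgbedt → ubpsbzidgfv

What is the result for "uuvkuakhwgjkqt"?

Rule — delete the first 2 characters, then shift every letter 2 places forward in the alphabet (wrapping around).
"uuvkuakhwgjkqt" → "vkuakhwgjkqt" → "xmwcmjyilmsv".
(Check on "tjnsavvqgn": → "nsavvqgn" → "pucxxsip" ✓)

xmwcmjyilmsv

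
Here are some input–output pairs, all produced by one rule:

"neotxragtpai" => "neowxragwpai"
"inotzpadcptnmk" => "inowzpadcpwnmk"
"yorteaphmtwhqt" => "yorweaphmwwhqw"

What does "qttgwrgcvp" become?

Looking at the pairs, the operation is to replace every "t" with "w".
On "qttgwrgcvp" that produces "qwwgwrgcvp".

qwwgwrgcvp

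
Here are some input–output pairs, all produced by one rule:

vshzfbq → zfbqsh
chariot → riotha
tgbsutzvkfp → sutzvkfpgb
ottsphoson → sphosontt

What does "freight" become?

Each output is the input with this applied: delete the first character, then move the first 2 characters to the end (rotate left by 2).
"freight" → "reight" → "ightre".

ightre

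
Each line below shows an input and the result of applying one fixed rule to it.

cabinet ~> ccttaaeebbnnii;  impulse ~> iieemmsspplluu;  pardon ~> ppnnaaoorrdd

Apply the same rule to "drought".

The rule is to take characters alternately from the front and the back (1st, last, 2nd, 2nd-last, ...), then double every character.
"drought" → "dtrhogu" → "ddttrrhhoogguu".

ddttrrhhoogguu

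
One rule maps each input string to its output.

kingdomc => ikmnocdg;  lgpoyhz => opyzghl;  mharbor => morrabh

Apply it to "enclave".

The transformation: sort the characters into alphabetical order, then move the first 3 characters to the end (rotate left by 3).
Starting from "enclave": after the first operation, "aceelnv"; after the second, "elnvace".

elnvace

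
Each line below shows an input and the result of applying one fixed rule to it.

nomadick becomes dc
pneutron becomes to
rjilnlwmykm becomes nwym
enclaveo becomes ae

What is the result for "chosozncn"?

The pattern: delete the first 3 characters, then keep every other character starting from the second (positions 2nd, 4th, 6th, ...).
Applying both steps to "chosozncn": "sozncn", then "onn".

onn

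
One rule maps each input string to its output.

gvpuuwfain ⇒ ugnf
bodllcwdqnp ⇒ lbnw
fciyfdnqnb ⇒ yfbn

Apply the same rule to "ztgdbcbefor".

Each output is the input with this applied: keep one character in every 3, starting at position 1 (positions 1st, 4th, 7th, ...), then swap each adjacent pair of characters (1↔2, 3↔4, ...).
Applying both steps to "ztgdbcbefor": "zdbo", then "dzob".

dzob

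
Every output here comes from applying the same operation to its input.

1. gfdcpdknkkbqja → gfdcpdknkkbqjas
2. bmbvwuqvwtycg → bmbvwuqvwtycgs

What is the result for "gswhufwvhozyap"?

gswhufwvhozyaps

Rule — append "s".
Doing the same to "gswhufwvhozyap": "gswhufwvhozyaps".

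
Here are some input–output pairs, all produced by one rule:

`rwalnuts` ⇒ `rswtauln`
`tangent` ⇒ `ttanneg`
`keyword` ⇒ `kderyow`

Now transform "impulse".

Each output is the input with this applied: take characters alternately from the front and the back (1st, last, 2nd, 2nd-last, ...).
"impulse" → "iemsplu".

iemsplu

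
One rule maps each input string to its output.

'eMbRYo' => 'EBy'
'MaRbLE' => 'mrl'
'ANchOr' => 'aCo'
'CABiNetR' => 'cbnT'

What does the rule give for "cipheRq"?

In each case the input is transformed by: flip the case of every letter, then keep every other character starting from the first (positions 1st, 3rd, 5th, ...).
Applying both steps to "cipheRq": "CIPHErQ", then "CPEQ".

CPEQ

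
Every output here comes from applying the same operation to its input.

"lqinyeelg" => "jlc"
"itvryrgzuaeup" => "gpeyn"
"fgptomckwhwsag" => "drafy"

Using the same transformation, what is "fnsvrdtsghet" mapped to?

Each output is the input with this applied: shift every letter 2 places backward in the alphabet (wrapping around), then keep one character in every 3, starting at position 1 (positions 1st, 4th, 7th, ...).
So "fnsvrdtsghet" becomes "dtrf".

dtrf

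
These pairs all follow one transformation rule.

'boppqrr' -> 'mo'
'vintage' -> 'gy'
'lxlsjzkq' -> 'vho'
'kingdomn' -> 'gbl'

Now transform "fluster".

Each output is the input with this applied: keep one character in every 3, starting at position 2 (positions 2nd, 5th, 8th, ...), then shift every letter 2 places backward in the alphabet (wrapping around).
Applying both steps to "fluster": "lt", then "jr".

jr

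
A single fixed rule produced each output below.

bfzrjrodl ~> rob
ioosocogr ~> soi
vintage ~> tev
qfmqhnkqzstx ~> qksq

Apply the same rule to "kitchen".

cnk

What's happening: keep one character in every 3, starting at position 1 (positions 1st, 4th, 7th, ...), then move the first character to the end.
On "kitchen": the first step gives "kcn", and the second then gives "cnk".
(Check on "vintage": → "vte" → "tev" ✓)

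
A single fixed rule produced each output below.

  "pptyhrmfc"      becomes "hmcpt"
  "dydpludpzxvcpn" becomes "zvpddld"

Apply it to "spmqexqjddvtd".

dvdsmeq

Looking at the pairs, the operation is to keep every other character starting from the first (positions 1st, 3rd, 5th, ...), then move the last 3 characters to the front (rotate right by 3).
Applying both steps to "spmqexqjddvtd": "smeqdvd", then "dvdsmeq".
(Check on "pptyhrmfc": → "pthmc" → "hmcpt" ✓)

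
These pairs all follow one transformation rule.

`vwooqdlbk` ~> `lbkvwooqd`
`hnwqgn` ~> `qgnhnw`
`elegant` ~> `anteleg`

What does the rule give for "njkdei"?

The rule is to move the last 3 characters to the front (rotate right by 3).
For "njkdei" the result is "deinjk".

deinjk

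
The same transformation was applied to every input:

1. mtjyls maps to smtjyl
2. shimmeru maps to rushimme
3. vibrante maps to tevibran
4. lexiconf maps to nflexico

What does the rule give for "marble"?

Looking at the pairs, the operation is to swap the front and back halves of the string, then move the first 2 characters to the end (rotate left by 2).
"marble" → "blemar" → "emarbl".

emarbl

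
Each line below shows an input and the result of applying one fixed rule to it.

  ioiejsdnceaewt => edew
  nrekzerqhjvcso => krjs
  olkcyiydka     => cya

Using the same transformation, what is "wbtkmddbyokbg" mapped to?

Each output is the input with this applied: delete the first 2 characters, then keep one character in every 3, starting at position 2 (positions 2nd, 5th, 8th, ...).
Working it through for "wbtkmddbyokbg": intermediate "tkmddbyokbg", final "kdog".
(Check on "nrekzerqhjvcso": → "ekzerqhjvcso" → "krjs" ✓)

kdog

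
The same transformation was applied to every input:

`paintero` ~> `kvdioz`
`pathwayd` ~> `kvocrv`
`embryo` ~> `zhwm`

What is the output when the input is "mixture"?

Each output is the input with this applied: delete the last 2 characters, then shift every letter 5 places backward in the alphabet (wrapping around).
On "mixture": the first step gives "mixtu", and the second then gives "hdsop".

hdsop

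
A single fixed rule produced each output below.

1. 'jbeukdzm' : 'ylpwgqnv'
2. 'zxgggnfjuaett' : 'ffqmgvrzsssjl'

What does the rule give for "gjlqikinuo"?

agzuwucxvs

Rule — reverse the string, then shift every letter 12 places forward in the alphabet (wrapping around).
"gjlqikinuo" → "ounikiqljg" → "agzuwucxvs".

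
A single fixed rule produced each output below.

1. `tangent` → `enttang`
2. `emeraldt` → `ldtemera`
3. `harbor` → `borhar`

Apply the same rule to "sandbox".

What's happening: move the last 3 characters to the front (rotate right by 3).
"sandbox" → "boxsand".

boxsand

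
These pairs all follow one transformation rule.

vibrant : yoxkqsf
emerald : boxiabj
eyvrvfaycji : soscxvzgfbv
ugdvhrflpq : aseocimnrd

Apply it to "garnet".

okbqdx

Rule — shift every letter 3 places backward in the alphabet (wrapping around), then move the first 2 characters to the end (rotate left by 2).
"garnet" → "dxokbq" → "okbqdx".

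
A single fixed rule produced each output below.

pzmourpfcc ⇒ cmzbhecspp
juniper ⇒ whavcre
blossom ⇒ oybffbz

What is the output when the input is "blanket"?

oynaxrg

The transformation: shift every letter 13 places forward in the alphabet (wrapping around) — i.e. ROT13.
Doing the same to "blanket": "oynaxrg".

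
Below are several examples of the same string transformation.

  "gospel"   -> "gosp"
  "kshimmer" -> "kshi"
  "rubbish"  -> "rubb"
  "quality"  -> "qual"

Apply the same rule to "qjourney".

In each case the input is transformed by: keep only the first 4 characters.
For "qjourney" the result is "qjou".

qjou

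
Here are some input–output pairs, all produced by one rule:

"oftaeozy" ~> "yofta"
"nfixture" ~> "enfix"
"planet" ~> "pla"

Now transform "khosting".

The transformation: swap the front and back halves of the string, then delete the first 3 characters.
Working it through for "khosting": intermediate "tingkhos", final "gkhos".

gkhos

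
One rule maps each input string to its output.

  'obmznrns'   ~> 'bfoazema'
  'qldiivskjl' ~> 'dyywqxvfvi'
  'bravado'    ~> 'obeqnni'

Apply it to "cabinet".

What's happening: take characters alternately from the front and the back (1st, last, 2nd, 2nd-last, ...), then shift every letter 13 places forward in the alphabet (wrapping around) — i.e. ROT13.
Starting from "cabinet": after the first operation, "ctaebni"; after the second, "pgnroav".

pgnroav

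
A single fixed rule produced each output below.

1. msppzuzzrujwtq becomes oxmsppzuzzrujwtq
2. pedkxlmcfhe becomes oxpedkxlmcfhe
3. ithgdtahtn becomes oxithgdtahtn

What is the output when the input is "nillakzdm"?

oxnillakzdm

Each output is the input with this applied: prepend "ox".
On "nillakzdm" that produces "oxnillakzdm".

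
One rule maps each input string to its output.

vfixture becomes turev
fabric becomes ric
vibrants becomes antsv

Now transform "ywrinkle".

The transformation: swap the front and back halves of the string, then delete the last 3 characters.
"ywrinkle" → "nkleywri" → "nkley".

nkley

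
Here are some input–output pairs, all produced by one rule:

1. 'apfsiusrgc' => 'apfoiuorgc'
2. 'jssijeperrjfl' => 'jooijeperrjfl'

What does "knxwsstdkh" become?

The pattern: replace every "s" with "o".
"knxwsstdkh" → "knxwootdkh".

knxwootdkh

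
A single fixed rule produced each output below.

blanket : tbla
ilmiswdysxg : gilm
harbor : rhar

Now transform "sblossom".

The rule is to move the last character to the front, then keep only the first 4 characters.
Starting from "sblossom": after the first operation, "msblosso"; after the second, "msbl".
(Check on "ilmiswdysxg": → "gilmiswdysx" → "gilm" ✓)

msbl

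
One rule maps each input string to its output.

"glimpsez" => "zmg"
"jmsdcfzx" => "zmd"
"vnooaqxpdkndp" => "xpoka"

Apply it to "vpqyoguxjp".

yupg

The pattern: sort the characters into reverse alphabetical order, then keep one character in every 3, starting at position 1 (positions 1st, 4th, 7th, ...).
Working it through for "vpqyoguxjp": intermediate "yxvuqppojg", final "yupg".
(Check on "glimpsez": → "zspmlige" → "zmg" ✓)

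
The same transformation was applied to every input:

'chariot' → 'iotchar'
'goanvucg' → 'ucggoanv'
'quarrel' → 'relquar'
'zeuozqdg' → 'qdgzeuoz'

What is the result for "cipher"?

hercip

In each case the input is transformed by: move the last 3 characters to the front (rotate right by 3).
Doing the same to "cipher": "hercip".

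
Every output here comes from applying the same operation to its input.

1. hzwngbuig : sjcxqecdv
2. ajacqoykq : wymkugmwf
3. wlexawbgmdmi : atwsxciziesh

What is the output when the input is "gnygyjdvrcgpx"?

Each output is the input with this applied: move the first 2 characters to the end (rotate left by 2), then shift every letter 4 places backward in the alphabet (wrapping around).
"gnygyjdvrcgpx" → "ucufzrnycltcj".

ucufzrnycltcj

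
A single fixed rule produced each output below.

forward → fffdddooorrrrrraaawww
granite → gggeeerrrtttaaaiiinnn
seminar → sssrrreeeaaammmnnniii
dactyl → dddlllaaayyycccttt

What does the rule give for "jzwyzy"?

jjjyyyzzzzzzwwwyyy

The rule is to take characters alternately from the front and the back (1st, last, 2nd, 2nd-last, ...), then repeat every character 3 times.
On "jzwyzy": the first step gives "jyzzwy", and the second then gives "jjjyyyzzzzzzwwwyyy".
(Check on "forward": → "fdorraw" → "fffdddooorrrrrraaawww" ✓)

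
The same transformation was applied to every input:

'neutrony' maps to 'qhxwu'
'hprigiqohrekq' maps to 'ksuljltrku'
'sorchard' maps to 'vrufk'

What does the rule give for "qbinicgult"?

telqlfj

The transformation: delete the last 3 characters, then shift every letter 3 places forward in the alphabet (wrapping around).
Working it through for "qbinicgult": intermediate "qbinicg", final "telqlfj".
(Check on "sorchard": → "sorch" → "vrufk" ✓)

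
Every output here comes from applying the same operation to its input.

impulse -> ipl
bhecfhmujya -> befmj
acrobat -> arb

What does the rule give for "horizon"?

hrz

The transformation: delete the last 2 characters, then keep every other character starting from the first (positions 1st, 3rd, 5th, ...).
For "horizon", step one produces "horiz"; step two turns that into "hrz".
(Check on "impulse": → "impul" → "ipl" ✓)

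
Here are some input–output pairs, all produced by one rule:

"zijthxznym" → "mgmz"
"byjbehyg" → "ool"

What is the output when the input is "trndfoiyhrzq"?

Each output is the input with this applied: shift every letter 13 places forward in the alphabet (wrapping around) — i.e. ROT13, then keep one character in every 3, starting at position 1 (positions 1st, 4th, 7th, ...).
For "trndfoiyhrzq", step one produces "geaqsbvluemd"; step two turns that into "gqve".

gqve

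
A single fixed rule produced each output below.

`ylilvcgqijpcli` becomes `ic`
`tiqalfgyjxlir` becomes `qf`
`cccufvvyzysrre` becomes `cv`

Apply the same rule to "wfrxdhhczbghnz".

Rule — keep one character in every 3, starting at position 3 (positions 3rd, 6th, 9th, ...), then keep only the first 2 characters.
Starting from "wfrxdhhczbghnz": after the first operation, "rhzh"; after the second, "rh".

rh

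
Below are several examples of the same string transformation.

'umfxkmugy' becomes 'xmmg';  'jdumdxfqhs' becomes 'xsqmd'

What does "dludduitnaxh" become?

utlhda

The pattern: keep every other character starting from the second (positions 2nd, 4th, 6th, ...), then sort the characters into reverse alphabetical order.
Working it through for "dludduitnaxh": intermediate "ldutah", final "utlhda".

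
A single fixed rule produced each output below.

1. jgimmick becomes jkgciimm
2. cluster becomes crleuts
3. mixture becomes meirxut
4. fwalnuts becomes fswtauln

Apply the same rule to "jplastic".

jcpiltas

The rule is to take characters alternately from the front and the back (1st, last, 2nd, 2nd-last, ...).
Applying that to "jplastic" gives "jcpiltas".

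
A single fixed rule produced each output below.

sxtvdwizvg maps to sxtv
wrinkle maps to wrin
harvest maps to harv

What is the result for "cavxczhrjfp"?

Looking at the pairs, the operation is to keep only the first 4 characters.
On "cavxczhrjfp" that produces "cavx".

cavx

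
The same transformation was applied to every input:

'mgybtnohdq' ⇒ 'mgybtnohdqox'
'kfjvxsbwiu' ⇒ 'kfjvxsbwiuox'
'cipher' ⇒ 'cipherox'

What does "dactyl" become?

dactylox

The transformation: append "ox".
Applying that to "dactyl" gives "dactylox".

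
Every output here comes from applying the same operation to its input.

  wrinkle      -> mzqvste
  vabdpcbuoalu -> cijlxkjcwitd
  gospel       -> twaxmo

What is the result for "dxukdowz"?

hfcslwel

The rule is to shift every letter 8 places forward in the alphabet (wrapping around), then swap the first and last characters.
Applying both steps to "dxukdowz": "lfcslweh", then "hfcslwel".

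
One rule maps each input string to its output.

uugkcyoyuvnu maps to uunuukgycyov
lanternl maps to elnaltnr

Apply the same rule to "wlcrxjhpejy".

jeylwrcjxph

The transformation: swap each adjacent pair of characters (1↔2, 3↔4, ...), then move the last 3 characters to the front (rotate right by 3).
Applying that to "wlcrxjhpejy" gives "jeylwrcjxph".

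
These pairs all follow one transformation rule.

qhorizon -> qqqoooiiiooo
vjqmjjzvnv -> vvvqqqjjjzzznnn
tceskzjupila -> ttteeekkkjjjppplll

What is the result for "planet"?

The pattern: keep every other character starting from the first (positions 1st, 3rd, 5th, ...), then repeat every character 3 times.
Starting from "planet": after the first operation, "pae"; after the second, "pppaaaeee".
(Check on "vjqmjjzvnv": → "vqjzn" → "vvvqqqjjjzzznnn" ✓)

pppaaaeee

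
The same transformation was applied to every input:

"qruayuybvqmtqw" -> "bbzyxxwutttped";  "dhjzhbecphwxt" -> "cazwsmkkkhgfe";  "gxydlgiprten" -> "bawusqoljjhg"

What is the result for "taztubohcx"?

caxwwrkfed

In each case the input is transformed by: sort the characters into reverse alphabetical order, then shift every letter 3 places forward in the alphabet (wrapping around).
Working it through for "taztubohcx": intermediate "zxuttohcba", final "caxwwrkfed".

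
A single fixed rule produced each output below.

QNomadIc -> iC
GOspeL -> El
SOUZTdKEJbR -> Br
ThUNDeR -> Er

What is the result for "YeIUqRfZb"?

The transformation: flip the case of every letter, then keep only the last 2 characters.
Applying both steps to "YeIUqRfZb": "yEiuQrFzB", then "zB".

zB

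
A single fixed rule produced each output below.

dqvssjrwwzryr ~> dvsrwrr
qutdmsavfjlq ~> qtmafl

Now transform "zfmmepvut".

zmevt

Looking at the pairs, the operation is to keep every other character starting from the first (positions 1st, 3rd, 5th, ...).
For "zfmmepvut" the result is "zmevt".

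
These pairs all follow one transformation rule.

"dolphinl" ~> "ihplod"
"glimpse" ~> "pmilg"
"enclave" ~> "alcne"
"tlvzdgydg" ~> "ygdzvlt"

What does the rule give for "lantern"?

etnal

The pattern: reverse the string, then delete the first 2 characters.
For "lantern", step one produces "nretnal"; step two turns that into "etnal".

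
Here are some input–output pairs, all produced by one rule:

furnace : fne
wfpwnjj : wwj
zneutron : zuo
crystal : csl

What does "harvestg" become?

hvt

Looking at the pairs, the operation is to keep one character in every 3, starting at position 1 (positions 1st, 4th, 7th, ...).
So "harvestg" becomes "hvt".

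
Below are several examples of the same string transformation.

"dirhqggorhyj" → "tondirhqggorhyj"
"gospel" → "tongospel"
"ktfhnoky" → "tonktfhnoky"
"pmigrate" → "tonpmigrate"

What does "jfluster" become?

tonjfluster

The transformation: prepend "ton".
On "jfluster" that produces "tonjfluster".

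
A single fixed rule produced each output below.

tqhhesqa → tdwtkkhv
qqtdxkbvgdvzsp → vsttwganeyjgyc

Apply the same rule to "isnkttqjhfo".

The pattern: move the last 2 characters to the front (rotate right by 2), then shift every letter 3 places forward in the alphabet (wrapping around).
Applying both steps to "isnkttqjhfo": "foisnkttqjh", then "irlvqnwwtmk".
(Check on "tqhhesqa": → "qatqhhes" → "tdwtkkhv" ✓)

irlvqnwwtmk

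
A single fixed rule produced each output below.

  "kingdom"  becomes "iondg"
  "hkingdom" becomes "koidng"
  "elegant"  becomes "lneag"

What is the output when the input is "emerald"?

What's happening: take characters alternately from the front and the back (1st, last, 2nd, 2nd-last, ...), then delete the first 2 characters.
Working it through for "emerald": intermediate "edmlear", final "mlear".

mlear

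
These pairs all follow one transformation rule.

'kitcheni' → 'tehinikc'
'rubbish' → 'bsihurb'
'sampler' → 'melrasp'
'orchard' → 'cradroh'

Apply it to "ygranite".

The pattern: swap each adjacent pair of characters (1↔2, 3↔4, ...), then move the first 3 characters to the end (rotate left by 3).
Applying that to "ygranite" gives "rinetgya".

rinetgya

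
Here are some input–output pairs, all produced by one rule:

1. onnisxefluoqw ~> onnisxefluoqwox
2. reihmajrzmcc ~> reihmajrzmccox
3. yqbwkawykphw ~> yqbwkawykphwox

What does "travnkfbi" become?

Each output is the input with this applied: append "ox".
On "travnkfbi" that produces "travnkfbiox".

travnkfbiox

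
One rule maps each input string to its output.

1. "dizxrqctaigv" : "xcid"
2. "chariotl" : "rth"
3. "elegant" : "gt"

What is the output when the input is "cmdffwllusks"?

The pattern: move the first 2 characters to the end (rotate left by 2), then keep one character in every 3, starting at position 2 (positions 2nd, 5th, 8th, ...).
Starting from "cmdffwllusks": after the first operation, "dffwlluskscm"; after the second, "flsc".

flsc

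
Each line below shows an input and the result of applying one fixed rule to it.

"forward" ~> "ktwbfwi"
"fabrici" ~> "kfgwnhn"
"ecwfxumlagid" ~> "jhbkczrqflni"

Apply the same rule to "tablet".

yfgqjy

Rule — shift every letter 5 places forward in the alphabet (wrapping around).
"tablet" → "yfgqjy".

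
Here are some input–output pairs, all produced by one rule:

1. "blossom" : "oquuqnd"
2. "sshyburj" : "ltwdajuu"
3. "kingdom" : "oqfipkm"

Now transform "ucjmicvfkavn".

pxcmhxekolew

The rule is to shift every letter 2 places forward in the alphabet (wrapping around), then reverse the string.
Working it through for "ucjmicvfkavn": intermediate "welokexhmcxp", final "pxcmhxekolew".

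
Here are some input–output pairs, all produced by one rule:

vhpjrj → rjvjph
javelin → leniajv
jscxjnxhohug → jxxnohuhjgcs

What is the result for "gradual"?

Each output is the input with this applied: move the first 3 characters to the end (rotate left by 3), then swap each adjacent pair of characters (1↔2, 3↔4, ...).
On "gradual": the first step gives "dualgra", and the second then gives "udlarga".

udlarga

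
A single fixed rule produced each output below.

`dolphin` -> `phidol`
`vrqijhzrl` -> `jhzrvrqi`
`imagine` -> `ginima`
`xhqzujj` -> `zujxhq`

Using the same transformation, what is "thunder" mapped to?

ndethu

What's happening: delete the last character, then swap the front and back halves of the string.
"thunder" → "thunde" → "ndethu".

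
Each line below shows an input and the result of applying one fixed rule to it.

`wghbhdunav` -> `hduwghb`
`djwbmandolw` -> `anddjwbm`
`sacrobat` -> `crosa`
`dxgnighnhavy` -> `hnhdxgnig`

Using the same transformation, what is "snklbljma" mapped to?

lblsnk

Each output is the input with this applied: delete the last 3 characters, then move the last 3 characters to the front (rotate right by 3).
Doing the same to "snklbljma": "lblsnk".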